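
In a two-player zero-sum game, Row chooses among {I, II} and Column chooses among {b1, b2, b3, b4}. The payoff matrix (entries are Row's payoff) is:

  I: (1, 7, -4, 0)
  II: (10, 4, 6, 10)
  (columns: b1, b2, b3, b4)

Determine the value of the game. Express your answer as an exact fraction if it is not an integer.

58/13

Row minima: I → -4, II → 4; maximin = 4.
Column maxima: b1 → 10, b2 → 7, b3 → 6, b4 → 10; minimax = 6.
4 ≠ 6, so there is no saddle point; optimal play is mixed.
b1 is strictly dominated by b3 (it gives Row strictly more in every row), so Column never plays it.
b4 is strictly dominated by b3 (it gives Row strictly more in every row), so Column never plays it.
On the remaining 2×2 (I, II vs b2, b3):
Let Row play I with probability p. Expected payoff against b2: 7p + 4(1−p) = 3p + 4; against b3: (-4)p + 6(1−p) = −10p + 6.
Setting these equal: 3p + 4 = −10p + 6 ⇒ 13p = 2 ⇒ p = 2/13, and the value is (3)·(2/13) + 4 = 58/13.
For Column: with q = P(b2), equating I's and II's payoffs gives 11q − 4 = −2q + 6 ⇒ q = 10/13.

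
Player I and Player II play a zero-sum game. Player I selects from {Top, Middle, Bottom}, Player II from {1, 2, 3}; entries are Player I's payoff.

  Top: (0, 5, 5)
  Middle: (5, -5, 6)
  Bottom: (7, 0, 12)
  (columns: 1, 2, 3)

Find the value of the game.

35/12

Row minima: Top → 0, Middle → -5, Bottom → 0; maximin = 0.
Column maxima: 1 → 7, 2 → 5, 3 → 12; minimax = 5.
0 ≠ 5, so there is no saddle point; optimal play is mixed.
Middle is strictly dominated by Bottom, so Player I never plays it.
3 is strictly dominated by 1 (it gives Player I strictly more in every row), so Player II never plays it.
On the remaining 2×2 (Top, Bottom vs 1, 2):
Let Player I play Top with probability p. Expected payoff against 1: 0p + 7(1−p) = −7p + 7; against 2: 5p + 0(1−p) = 5p.
Setting these equal: −7p + 7 = 5p ⇒ −12p = -7 ⇒ p = 7/12, and the value is (-7)·(7/12) + 7 = 35/12.
For Player II: with q = P(1), equating Top's and Bottom's payoffs gives −5q + 5 = 7q ⇒ q = 5/12.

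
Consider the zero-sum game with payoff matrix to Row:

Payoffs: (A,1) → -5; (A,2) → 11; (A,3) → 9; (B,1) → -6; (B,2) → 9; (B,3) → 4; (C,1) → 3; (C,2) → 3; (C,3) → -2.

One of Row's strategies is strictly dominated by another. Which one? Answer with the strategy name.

A gives a strictly higher payoff than B against every column: -5 > -6, 11 > 9, 9 > 4.
So B is strictly dominated and Row never plays it.

B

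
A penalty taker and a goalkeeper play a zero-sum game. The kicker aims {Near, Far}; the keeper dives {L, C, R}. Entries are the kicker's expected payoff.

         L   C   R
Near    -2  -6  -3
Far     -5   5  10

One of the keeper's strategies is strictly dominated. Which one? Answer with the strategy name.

R

C holds the kicker's payoff strictly below R in every row: -6 < -3, 5 < 10.
So R is strictly dominated for the keeper.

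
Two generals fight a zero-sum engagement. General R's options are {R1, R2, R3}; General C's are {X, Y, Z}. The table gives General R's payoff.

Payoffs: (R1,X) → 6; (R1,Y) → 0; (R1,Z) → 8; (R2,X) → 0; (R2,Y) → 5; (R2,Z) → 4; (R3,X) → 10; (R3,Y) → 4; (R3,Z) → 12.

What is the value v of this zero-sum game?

Row minima: R1 → 0, R2 → 0, R3 → 4; maximin = 4.
Column maxima: X → 10, Y → 5, Z → 12; minimax = 5.
4 ≠ 5, so there is no saddle point; optimal play is mixed.
R1 is strictly dominated by R3, so General R never plays it.
Z is strictly dominated by X (it gives General R strictly more in every row), so General C never plays it.
On the remaining 2×2 (R2, R3 vs X, Y):
Let General R play R2 with probability p. Expected payoff against X: 0p + 10(1−p) = −10p + 10; against Y: 5p + 4(1−p) = p + 4.
Setting these equal: −10p + 10 = p + 4 ⇒ −11p = -6 ⇒ p = 6/11, and the value is (-10)·(6/11) + 10 = 50/11.
For General C: with q = P(X), equating R2's and R3's payoffs gives −5q + 5 = 6q + 4 ⇒ q = 1/11.

50/11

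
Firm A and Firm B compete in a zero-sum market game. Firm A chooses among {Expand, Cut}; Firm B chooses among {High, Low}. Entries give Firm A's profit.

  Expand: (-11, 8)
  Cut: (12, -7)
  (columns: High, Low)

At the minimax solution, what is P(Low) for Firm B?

23/38

Row minima: Expand → -11, Cut → -7; maximin = -7.
Column maxima: High → 12, Low → 8; minimax = 8.
-7 ≠ 8, so there is no saddle point; optimal play is mixed.
Let Firm A play Expand with probability p. Expected payoff against High: (-11)p + 12(1−p) = −23p + 12; against Low: 8p + (-7)(1−p) = 15p − 7.
Setting these equal: −23p + 12 = 15p − 7 ⇒ −38p = -19 ⇒ p = 1/2, and the value is (-23)·(1/2) + 12 = 1/2.
For Firm B: with q = P(High), equating Expand's and Cut's payoffs gives −19q + 8 = 19q − 7 ⇒ q = 15/38.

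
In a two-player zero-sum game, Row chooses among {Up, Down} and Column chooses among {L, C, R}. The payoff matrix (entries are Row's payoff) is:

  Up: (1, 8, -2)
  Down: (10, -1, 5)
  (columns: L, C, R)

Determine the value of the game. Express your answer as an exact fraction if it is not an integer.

19/8

Row minima: Up → -2, Down → -1; maximin = -1.
Column maxima: L → 10, C → 8, R → 5; minimax = 5.
-1 ≠ 5, so there is no saddle point; optimal play is mixed.
L is strictly dominated by R (it gives Row strictly more in every row), so Column never plays it.
On the remaining 2×2 (Up, Down vs C, R):
Let Row play Up with probability p. Expected payoff against C: 8p + (-1)(1−p) = 9p − 1; against R: (-2)p + 5(1−p) = −7p + 5.
Setting these equal: 9p − 1 = −7p + 5 ⇒ 16p = 6 ⇒ p = 3/8, and the value is (9)·(3/8) − 1 = 19/8.
For Column: with q = P(C), equating Up's and Down's payoffs gives 10q − 2 = −6q + 5 ⇒ q = 7/16.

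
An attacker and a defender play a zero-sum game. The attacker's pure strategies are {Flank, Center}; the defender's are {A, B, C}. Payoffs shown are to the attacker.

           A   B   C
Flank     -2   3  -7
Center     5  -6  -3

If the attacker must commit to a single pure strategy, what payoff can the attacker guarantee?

-6

Row minima: Flank → -7, Center → -6.
The best of these is -6.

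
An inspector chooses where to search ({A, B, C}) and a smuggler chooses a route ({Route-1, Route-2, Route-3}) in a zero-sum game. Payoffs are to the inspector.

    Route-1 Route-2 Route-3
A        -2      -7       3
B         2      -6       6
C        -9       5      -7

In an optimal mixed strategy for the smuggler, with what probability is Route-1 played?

1/2

Row minima: A → -7, B → -6, C → -9; maximin = -6.
Column maxima: Route-1 → 2, Route-2 → 5, Route-3 → 6; minimax = 2.
-6 ≠ 2, so there is no saddle point; optimal play is mixed.
A is strictly dominated by B, so the inspector never plays it.
Route-3 is strictly dominated by Route-1 (it gives the inspector strictly more in every row), so the smuggler never plays it.
On the remaining 2×2 (B, C vs Route-1, Route-2):
Let the inspector play B with probability p. Expected payoff against Route-1: 2p + (-9)(1−p) = 11p − 9; against Route-2: (-6)p + 5(1−p) = −11p + 5.
Setting these equal: 11p − 9 = −11p + 5 ⇒ 22p = 14 ⇒ p = 7/11, and the value is (11)·(7/11) − 9 = -2.
For the smuggler: with q = P(Route-1), equating B's and C's payoffs gives 8q − 6 = −14q + 5 ⇒ q = 1/2.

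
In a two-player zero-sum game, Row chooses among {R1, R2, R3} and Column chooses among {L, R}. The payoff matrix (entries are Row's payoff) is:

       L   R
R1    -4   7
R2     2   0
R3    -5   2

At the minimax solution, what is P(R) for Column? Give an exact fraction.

6/13

Row minima: R1 → -4, R2 → 0, R3 → -5; maximin = 0.
Column maxima: L → 2, R → 7; minimax = 2.
0 ≠ 2, so there is no saddle point; optimal play is mixed.
R3 is strictly dominated by R1, so Row never plays it.
On the remaining 2×2 (R1, R2 vs L, R):
Let Row play R1 with probability p. Expected payoff against L: (-4)p + 2(1−p) = −6p + 2; against R: 7p + 0(1−p) = 7p.
Setting these equal: −6p + 2 = 7p ⇒ −13p = -2 ⇒ p = 2/13, and the value is (-6)·(2/13) + 2 = 14/13.
For Column: with q = P(L), equating R1's and R2's payoffs gives −11q + 7 = 2q ⇒ q = 7/13.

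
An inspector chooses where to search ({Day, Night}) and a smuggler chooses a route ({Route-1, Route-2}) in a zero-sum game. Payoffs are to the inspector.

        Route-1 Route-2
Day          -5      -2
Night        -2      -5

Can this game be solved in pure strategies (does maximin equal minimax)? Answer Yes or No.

Row minima: Day → -5, Night → -5; maximin = -5.
Column maxima: Route-1 → -2, Route-2 → -2; minimax = -2.
-5 ≠ -2, so no pure-strategy equilibrium exists.

No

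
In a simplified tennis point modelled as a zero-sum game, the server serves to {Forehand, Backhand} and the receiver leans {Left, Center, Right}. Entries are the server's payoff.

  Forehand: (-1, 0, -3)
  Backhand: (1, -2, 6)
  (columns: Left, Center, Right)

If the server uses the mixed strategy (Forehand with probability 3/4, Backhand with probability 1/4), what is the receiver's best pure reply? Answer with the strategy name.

Right

If the receiver plays Left, the server's expected payoff is (3/4)·(-1) + (1/4)·1 = -1/2.
If the receiver plays Center, the server's expected payoff is (3/4)·0 + (1/4)·(-2) = -1/2.
If the receiver plays Right, the server's expected payoff is (3/4)·(-3) + (1/4)·6 = -3/4.
The receiver minimizes the server's payoff; the smallest is -3/4, so the best response is Right.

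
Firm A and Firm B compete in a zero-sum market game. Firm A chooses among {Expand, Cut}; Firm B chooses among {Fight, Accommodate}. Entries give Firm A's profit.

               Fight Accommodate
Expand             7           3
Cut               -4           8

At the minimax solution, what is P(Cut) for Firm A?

Row minima: Expand → 3, Cut → -4; maximin = 3.
Column maxima: Fight → 7, Accommodate → 8; minimax = 7.
3 ≠ 7, so there is no saddle point; optimal play is mixed.
Let Firm A play Expand with probability p. Expected payoff against Fight: 7p + (-4)(1−p) = 11p − 4; against Accommodate: 3p + 8(1−p) = −5p + 8.
Setting these equal: 11p − 4 = −5p + 8 ⇒ 16p = 12 ⇒ p = 3/4, and the value is (11)·(3/4) − 4 = 17/4.
For Firm B: with q = P(Fight), equating Expand's and Cut's payoffs gives 4q + 3 = −12q + 8 ⇒ q = 5/16.

1/4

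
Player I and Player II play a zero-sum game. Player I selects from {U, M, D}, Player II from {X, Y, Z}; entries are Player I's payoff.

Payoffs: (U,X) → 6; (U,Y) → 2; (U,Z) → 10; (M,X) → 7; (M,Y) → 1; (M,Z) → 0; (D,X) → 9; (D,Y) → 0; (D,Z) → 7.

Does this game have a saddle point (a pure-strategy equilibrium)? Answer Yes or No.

Row minima: U → 2, M → 0, D → 0; maximin = 2.
Column maxima: X → 9, Y → 2, Z → 10; minimax = 2.
maximin = minimax = 2, so a saddle point exists.

Yes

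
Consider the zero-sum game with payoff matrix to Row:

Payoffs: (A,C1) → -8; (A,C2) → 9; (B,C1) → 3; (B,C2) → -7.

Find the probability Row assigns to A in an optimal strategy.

10/27

Row minima: A → -8, B → -7; maximin = -7.
Column maxima: C1 → 3, C2 → 9; minimax = 3.
-7 ≠ 3, so there is no saddle point; optimal play is mixed.
Let Row play A with probability p. Expected payoff against C1: (-8)p + 3(1−p) = −11p + 3; against C2: 9p + (-7)(1−p) = 16p − 7.
Setting these equal: −11p + 3 = 16p − 7 ⇒ −27p = -10 ⇒ p = 10/27, and the value is (-11)·(10/27) + 3 = -29/27.
For Column: with q = P(C1), equating A's and B's payoffs gives −17q + 9 = 10q − 7 ⇒ q = 16/27.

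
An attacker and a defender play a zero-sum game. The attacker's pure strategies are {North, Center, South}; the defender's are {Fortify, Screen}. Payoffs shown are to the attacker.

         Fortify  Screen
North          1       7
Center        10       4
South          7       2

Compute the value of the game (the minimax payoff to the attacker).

11/2

Row minima: North → 1, Center → 4, South → 2; maximin = 4.
Column maxima: Fortify → 10, Screen → 7; minimax = 7.
4 ≠ 7, so there is no saddle point; optimal play is mixed.
South is strictly dominated by Center, so the attacker never plays it.
On the remaining 2×2 (North, Center vs Fortify, Screen):
Let the attacker play North with probability p. Expected payoff against Fortify: 1p + 10(1−p) = −9p + 10; against Screen: 7p + 4(1−p) = 3p + 4.
Setting these equal: −9p + 10 = 3p + 4 ⇒ −12p = -6 ⇒ p = 1/2, and the value is (-9)·(1/2) + 10 = 11/2.
For the defender: with q = P(Fortify), equating North's and Center's payoffs gives −6q + 7 = 6q + 4 ⇒ q = 1/4.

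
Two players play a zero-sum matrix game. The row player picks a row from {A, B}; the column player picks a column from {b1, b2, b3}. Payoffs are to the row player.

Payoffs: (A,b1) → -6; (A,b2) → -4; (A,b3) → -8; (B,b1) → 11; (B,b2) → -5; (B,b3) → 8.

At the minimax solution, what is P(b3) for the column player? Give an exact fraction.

Row minima: A → -8, B → -5; maximin = -5.
Column maxima: b1 → 11, b2 → -4, b3 → 8; minimax = -4.
-5 ≠ -4, so there is no saddle point; optimal play is mixed.
b1 is strictly dominated by b3 (it gives the row player strictly more in every row), so the column player never plays it.
On the remaining 2×2 (A, B vs b2, b3):
Let the row player play A with probability p. Expected payoff against b2: (-4)p + (-5)(1−p) = p − 5; against b3: (-8)p + 8(1−p) = −16p + 8.
Setting these equal: p − 5 = −16p + 8 ⇒ 17p = 13 ⇒ p = 13/17, and the value is (1)·(13/17) − 5 = -72/17.
For the column player: with q = P(b2), equating A's and B's payoffs gives 4q − 8 = −13q + 8 ⇒ q = 16/17.

1/17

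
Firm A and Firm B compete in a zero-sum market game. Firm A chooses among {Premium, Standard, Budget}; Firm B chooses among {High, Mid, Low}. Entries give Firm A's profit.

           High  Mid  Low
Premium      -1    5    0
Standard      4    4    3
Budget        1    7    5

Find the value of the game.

17/5

Row minima: Premium → -1, Standard → 3, Budget → 1; maximin = 3.
Column maxima: High → 4, Mid → 7, Low → 5; minimax = 4.
3 ≠ 4, so there is no saddle point; optimal play is mixed.
Premium is strictly dominated by Budget, so Firm A never plays it.
Mid is strictly dominated by Low (it gives Firm A strictly more in every row), so Firm B never plays it.
On the remaining 2×2 (Standard, Budget vs High, Low):
Let Firm A play Standard with probability p. Expected payoff against High: 4p + 1(1−p) = 3p + 1; against Low: 3p + 5(1−p) = −2p + 5.
Setting these equal: 3p + 1 = −2p + 5 ⇒ 5p = 4 ⇒ p = 4/5, and the value is (3)·(4/5) + 1 = 17/5.
For Firm B: with q = P(High), equating Standard's and Budget's payoffs gives q + 3 = −4q + 5 ⇒ q = 2/5.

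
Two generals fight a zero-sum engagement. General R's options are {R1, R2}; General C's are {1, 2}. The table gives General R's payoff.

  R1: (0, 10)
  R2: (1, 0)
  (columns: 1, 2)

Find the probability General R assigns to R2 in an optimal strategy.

10/11

Row minima: R1 → 0, R2 → 0; maximin = 0.
Column maxima: 1 → 1, 2 → 10; minimax = 1.
0 ≠ 1, so there is no saddle point; optimal play is mixed.
Let General R play R1 with probability p. Expected payoff against 1: 0p + 1(1−p) = −p + 1; against 2: 10p + 0(1−p) = 10p.
Setting these equal: −p + 1 = 10p ⇒ −11p = -1 ⇒ p = 1/11, and the value is (-1)·(1/11) + 1 = 10/11.
For General C: with q = P(1), equating R1's and R2's payoffs gives −10q + 10 = q ⇒ q = 10/11.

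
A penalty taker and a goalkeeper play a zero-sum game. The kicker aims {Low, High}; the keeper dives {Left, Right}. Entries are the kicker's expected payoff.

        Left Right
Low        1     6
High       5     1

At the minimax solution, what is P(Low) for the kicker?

4/9

Row minima: Low → 1, High → 1; maximin = 1.
Column maxima: Left → 5, Right → 6; minimax = 5.
1 ≠ 5, so there is no saddle point; optimal play is mixed.
Let the kicker play Low with probability p. Expected payoff against Left: 1p + 5(1−p) = −4p + 5; against Right: 6p + 1(1−p) = 5p + 1.
Setting these equal: −4p + 5 = 5p + 1 ⇒ −9p = -4 ⇒ p = 4/9, and the value is (-4)·(4/9) + 5 = 29/9.
For the keeper: with q = P(Left), equating Low's and High's payoffs gives −5q + 6 = 4q + 1 ⇒ q = 5/9.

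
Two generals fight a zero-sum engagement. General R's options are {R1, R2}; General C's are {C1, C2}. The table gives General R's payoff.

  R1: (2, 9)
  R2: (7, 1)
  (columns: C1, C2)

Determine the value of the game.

Row minima: R1 → 2, R2 → 1; maximin = 2.
Column maxima: C1 → 7, C2 → 9; minimax = 7.
2 ≠ 7, so there is no saddle point; optimal play is mixed.
Let General R play R1 with probability p. Expected payoff against C1: 2p + 7(1−p) = −5p + 7; against C2: 9p + 1(1−p) = 8p + 1.
Setting these equal: −5p + 7 = 8p + 1 ⇒ −13p = -6 ⇒ p = 6/13, and the value is (-5)·(6/13) + 7 = 61/13.
For General C: with q = P(C1), equating R1's and R2's payoffs gives −7q + 9 = 6q + 1 ⇒ q = 8/13.

61/13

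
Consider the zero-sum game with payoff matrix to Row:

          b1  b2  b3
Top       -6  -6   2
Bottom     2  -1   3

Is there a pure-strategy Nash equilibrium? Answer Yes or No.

Row minima: Top → -6, Bottom → -1; maximin = -1.
Column maxima: b1 → 2, b2 → -1, b3 → 3; minimax = -1.
maximin = minimax = -1, so a saddle point exists.

Yes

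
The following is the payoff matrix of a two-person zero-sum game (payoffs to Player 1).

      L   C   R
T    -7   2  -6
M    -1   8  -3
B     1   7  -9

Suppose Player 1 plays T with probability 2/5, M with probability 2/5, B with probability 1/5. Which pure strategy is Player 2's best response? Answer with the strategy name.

R

If Player 2 plays L, Player 1's expected payoff is (2/5)·(-7) + (2/5)·(-1) + (1/5)·1 = -3.
If Player 2 plays C, Player 1's expected payoff is (2/5)·2 + (2/5)·8 + (1/5)·7 = 27/5.
If Player 2 plays R, Player 1's expected payoff is (2/5)·(-6) + (2/5)·(-3) + (1/5)·(-9) = -27/5.
Player 2 minimizes Player 1's payoff; the smallest is -27/5, so the best response is R.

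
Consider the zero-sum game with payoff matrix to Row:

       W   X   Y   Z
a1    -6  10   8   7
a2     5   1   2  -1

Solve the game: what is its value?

29/19

Row minima: a1 → -6, a2 → -1; maximin = -1.
Column maxima: W → 5, X → 10, Y → 8, Z → 7; minimax = 5.
-1 ≠ 5, so there is no saddle point; optimal play is mixed.
X is strictly dominated by Z (it gives Row strictly more in every row), so Column never plays it.
Y is strictly dominated by Z (it gives Row strictly more in every row), so Column never plays it.
On the remaining 2×2 (a1, a2 vs W, Z):
Let Row play a1 with probability p. Expected payoff against W: (-6)p + 5(1−p) = −11p + 5; against Z: 7p + (-1)(1−p) = 8p − 1.
Setting these equal: −11p + 5 = 8p − 1 ⇒ −19p = -6 ⇒ p = 6/19, and the value is (-11)·(6/19) + 5 = 29/19.
For Column: with q = P(W), equating a1's and a2's payoffs gives −13q + 7 = 6q − 1 ⇒ q = 8/19.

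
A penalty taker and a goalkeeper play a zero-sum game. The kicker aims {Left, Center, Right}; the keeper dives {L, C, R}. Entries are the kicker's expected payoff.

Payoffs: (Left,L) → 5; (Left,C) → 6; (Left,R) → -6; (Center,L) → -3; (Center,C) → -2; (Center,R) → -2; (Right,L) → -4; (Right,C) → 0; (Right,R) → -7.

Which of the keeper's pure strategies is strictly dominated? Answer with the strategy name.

L holds the kicker's payoff strictly below C in every row: 5 < 6, -3 < -2, -4 < 0.
So C is strictly dominated for the keeper.

C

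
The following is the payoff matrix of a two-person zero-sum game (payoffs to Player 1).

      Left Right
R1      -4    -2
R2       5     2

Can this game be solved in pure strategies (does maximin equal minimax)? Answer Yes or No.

Row minima: R1 → -4, R2 → 2; maximin = 2.
Column maxima: Left → 5, Right → 2; minimax = 2.
maximin = minimax = 2, so a saddle point exists.

Yes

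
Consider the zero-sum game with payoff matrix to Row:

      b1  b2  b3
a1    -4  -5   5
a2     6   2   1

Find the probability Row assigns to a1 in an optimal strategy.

1/11

Row minima: a1 → -5, a2 → 1; maximin = 1.
Column maxima: b1 → 6, b2 → 2, b3 → 5; minimax = 2.
1 ≠ 2, so there is no saddle point; optimal play is mixed.
b1 is strictly dominated by b2 (it gives Row strictly more in every row), so Column never plays it.
On the remaining 2×2 (a1, a2 vs b2, b3):
Let Row play a1 with probability p. Expected payoff against b2: (-5)p + 2(1−p) = −7p + 2; against b3: 5p + 1(1−p) = 4p + 1.
Setting these equal: −7p + 2 = 4p + 1 ⇒ −11p = -1 ⇒ p = 1/11, and the value is (-7)·(1/11) + 2 = 15/11.
For Column: with q = P(b2), equating a1's and a2's payoffs gives −10q + 5 = q + 1 ⇒ q = 4/11.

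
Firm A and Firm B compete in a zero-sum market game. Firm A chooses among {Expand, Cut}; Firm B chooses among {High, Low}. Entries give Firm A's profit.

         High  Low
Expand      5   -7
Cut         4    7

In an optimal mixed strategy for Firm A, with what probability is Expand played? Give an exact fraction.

1/5

Row minima: Expand → -7, Cut → 4; maximin = 4.
Column maxima: High → 5, Low → 7; minimax = 5.
4 ≠ 5, so there is no saddle point; optimal play is mixed.
Let Firm A play Expand with probability p. Expected payoff against High: 5p + 4(1−p) = p + 4; against Low: (-7)p + 7(1−p) = −14p + 7.
Setting these equal: p + 4 = −14p + 7 ⇒ 15p = 3 ⇒ p = 1/5, and the value is (1)·(1/5) + 4 = 21/5.
For Firm B: with q = P(High), equating Expand's and Cut's payoffs gives 12q − 7 = −3q + 7 ⇒ q = 14/15.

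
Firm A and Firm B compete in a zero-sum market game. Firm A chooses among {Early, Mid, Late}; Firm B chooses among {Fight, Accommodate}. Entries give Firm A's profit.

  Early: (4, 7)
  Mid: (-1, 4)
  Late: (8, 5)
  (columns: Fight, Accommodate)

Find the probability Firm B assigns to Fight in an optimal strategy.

1/3

Row minima: Early → 4, Mid → -1, Late → 5; maximin = 5.
Column maxima: Fight → 8, Accommodate → 7; minimax = 7.
5 ≠ 7, so there is no saddle point; optimal play is mixed.
Mid is strictly dominated by Early, so Firm A never plays it.
On the remaining 2×2 (Early, Late vs Fight, Accommodate):
Let Firm A play Early with probability p. Expected payoff against Fight: 4p + 8(1−p) = −4p + 8; against Accommodate: 7p + 5(1−p) = 2p + 5.
Setting these equal: −4p + 8 = 2p + 5 ⇒ −6p = -3 ⇒ p = 1/2, and the value is (-4)·(1/2) + 8 = 6.
For Firm B: with q = P(Fight), equating Early's and Late's payoffs gives −3q + 7 = 3q + 5 ⇒ q = 1/3.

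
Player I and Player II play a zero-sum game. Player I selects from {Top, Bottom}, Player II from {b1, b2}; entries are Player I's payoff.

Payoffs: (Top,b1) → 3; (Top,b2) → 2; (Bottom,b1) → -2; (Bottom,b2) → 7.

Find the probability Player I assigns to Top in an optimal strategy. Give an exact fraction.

Row minima: Top → 2, Bottom → -2; maximin = 2.
Column maxima: b1 → 3, b2 → 7; minimax = 3.
2 ≠ 3, so there is no saddle point; optimal play is mixed.
Let Player I play Top with probability p. Expected payoff against b1: 3p + (-2)(1−p) = 5p − 2; against b2: 2p + 7(1−p) = −5p + 7.
Setting these equal: 5p − 2 = −5p + 7 ⇒ 10p = 9 ⇒ p = 9/10, and the value is (5)·(9/10) − 2 = 5/2.
For Player II: with q = P(b1), equating Top's and Bottom's payoffs gives q + 2 = −9q + 7 ⇒ q = 1/2.

9/10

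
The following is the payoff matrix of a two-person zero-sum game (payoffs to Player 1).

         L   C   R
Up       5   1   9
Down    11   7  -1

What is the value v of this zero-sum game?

4

Row minima: Up → 1, Down → -1; maximin = 1.
Column maxima: L → 11, C → 7, R → 9; minimax = 7.
1 ≠ 7, so there is no saddle point; optimal play is mixed.
L is strictly dominated by C (it gives Player 1 strictly more in every row), so Player 2 never plays it.
On the remaining 2×2 (Up, Down vs C, R):
Let Player 1 play Up with probability p. Expected payoff against C: 1p + 7(1−p) = −6p + 7; against R: 9p + (-1)(1−p) = 10p − 1.
Setting these equal: −6p + 7 = 10p − 1 ⇒ −16p = -8 ⇒ p = 1/2, and the value is (-6)·(1/2) + 7 = 4.
For Player 2: with q = P(C), equating Up's and Down's payoffs gives −8q + 9 = 8q − 1 ⇒ q = 5/8.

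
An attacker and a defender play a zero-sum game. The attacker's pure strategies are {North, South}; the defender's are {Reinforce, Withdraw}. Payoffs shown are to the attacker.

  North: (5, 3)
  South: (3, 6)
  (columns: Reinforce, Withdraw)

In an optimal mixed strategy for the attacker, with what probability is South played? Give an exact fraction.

2/5

Row minima: North → 3, South → 3; maximin = 3.
Column maxima: Reinforce → 5, Withdraw → 6; minimax = 5.
3 ≠ 5, so there is no saddle point; optimal play is mixed.
Let the attacker play North with probability p. Expected payoff against Reinforce: 5p + 3(1−p) = 2p + 3; against Withdraw: 3p + 6(1−p) = −3p + 6.
Setting these equal: 2p + 3 = −3p + 6 ⇒ 5p = 3 ⇒ p = 3/5, and the value is (2)·(3/5) + 3 = 21/5.
For the defender: with q = P(Reinforce), equating North's and South's payoffs gives 2q + 3 = −3q + 6 ⇒ q = 3/5.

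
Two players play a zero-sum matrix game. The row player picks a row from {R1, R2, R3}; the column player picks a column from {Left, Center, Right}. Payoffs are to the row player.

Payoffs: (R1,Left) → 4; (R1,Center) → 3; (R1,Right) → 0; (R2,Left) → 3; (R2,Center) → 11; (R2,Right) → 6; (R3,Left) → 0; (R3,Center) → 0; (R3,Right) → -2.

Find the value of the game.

24/7

Row minima: R1 → 0, R2 → 3, R3 → -2; maximin = 3.
Column maxima: Left → 4, Center → 11, Right → 6; minimax = 4.
3 ≠ 4, so there is no saddle point; optimal play is mixed.
R3 is strictly dominated by R1, so the row player never plays it.
Center is strictly dominated by Right (it gives the row player strictly more in every row), so the column player never plays it.
On the remaining 2×2 (R1, R2 vs Left, Right):
Let the row player play R1 with probability p. Expected payoff against Left: 4p + 3(1−p) = p + 3; against Right: 0p + 6(1−p) = −6p + 6.
Setting these equal: p + 3 = −6p + 6 ⇒ 7p = 3 ⇒ p = 3/7, and the value is (1)·(3/7) + 3 = 24/7.
For the column player: with q = P(Left), equating R1's and R2's payoffs gives 4q = −3q + 6 ⇒ q = 6/7.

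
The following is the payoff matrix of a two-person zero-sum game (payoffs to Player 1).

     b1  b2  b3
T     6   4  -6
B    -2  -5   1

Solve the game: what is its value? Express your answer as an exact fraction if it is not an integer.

-13/8

Row minima: T → -6, B → -5; maximin = -5.
Column maxima: b1 → 6, b2 → 4, b3 → 1; minimax = 1.
-5 ≠ 1, so there is no saddle point; optimal play is mixed.
b1 is strictly dominated by b2 (it gives Player 1 strictly more in every row), so Player 2 never plays it.
On the remaining 2×2 (T, B vs b2, b3):
Let Player 1 play T with probability p. Expected payoff against b2: 4p + (-5)(1−p) = 9p − 5; against b3: (-6)p + 1(1−p) = −7p + 1.
Setting these equal: 9p − 5 = −7p + 1 ⇒ 16p = 6 ⇒ p = 3/8, and the value is (9)·(3/8) − 5 = -13/8.
For Player 2: with q = P(b2), equating T's and B's payoffs gives 10q − 6 = −6q + 1 ⇒ q = 7/16.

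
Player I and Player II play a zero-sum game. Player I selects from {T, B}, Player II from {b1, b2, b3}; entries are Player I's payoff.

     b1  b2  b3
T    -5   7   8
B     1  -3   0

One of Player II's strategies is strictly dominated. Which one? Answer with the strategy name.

b2 holds Player I's payoff strictly below b3 in every row: 7 < 8, -3 < 0.
So b3 is strictly dominated for Player II.

b3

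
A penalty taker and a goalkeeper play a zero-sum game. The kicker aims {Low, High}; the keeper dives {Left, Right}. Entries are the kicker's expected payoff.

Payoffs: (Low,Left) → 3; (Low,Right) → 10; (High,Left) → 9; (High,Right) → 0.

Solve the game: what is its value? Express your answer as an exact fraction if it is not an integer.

45/8

Row minima: Low → 3, High → 0; maximin = 3.
Column maxima: Left → 9, Right → 10; minimax = 9.
3 ≠ 9, so there is no saddle point; optimal play is mixed.
Let the kicker play Low with probability p. Expected payoff against Left: 3p + 9(1−p) = −6p + 9; against Right: 10p + 0(1−p) = 10p.
Setting these equal: −6p + 9 = 10p ⇒ −16p = -9 ⇒ p = 9/16, and the value is (-6)·(9/16) + 9 = 45/8.
For the keeper: with q = P(Left), equating Low's and High's payoffs gives −7q + 10 = 9q ⇒ q = 5/8.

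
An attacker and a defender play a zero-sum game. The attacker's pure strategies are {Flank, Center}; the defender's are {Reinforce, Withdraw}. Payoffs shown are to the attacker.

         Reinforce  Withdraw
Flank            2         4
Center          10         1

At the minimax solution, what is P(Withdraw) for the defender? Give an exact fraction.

8/11

Row minima: Flank → 2, Center → 1; maximin = 2.
Column maxima: Reinforce → 10, Withdraw → 4; minimax = 4.
2 ≠ 4, so there is no saddle point; optimal play is mixed.
Let the attacker play Flank with probability p. Expected payoff against Reinforce: 2p + 10(1−p) = −8p + 10; against Withdraw: 4p + 1(1−p) = 3p + 1.
Setting these equal: −8p + 10 = 3p + 1 ⇒ −11p = -9 ⇒ p = 9/11, and the value is (-8)·(9/11) + 10 = 38/11.
For the defender: with q = P(Reinforce), equating Flank's and Center's payoffs gives −2q + 4 = 9q + 1 ⇒ q = 3/11.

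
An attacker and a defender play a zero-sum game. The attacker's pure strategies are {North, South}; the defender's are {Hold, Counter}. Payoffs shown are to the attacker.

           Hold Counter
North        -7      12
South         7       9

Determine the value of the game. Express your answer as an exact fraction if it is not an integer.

Row minima: North → -7, South → 7; maximin = 7.
Column maxima: Hold → 7, Counter → 12; minimax = 7.
Since maximin = minimax = 7, there is a saddle point and the value is 7.

7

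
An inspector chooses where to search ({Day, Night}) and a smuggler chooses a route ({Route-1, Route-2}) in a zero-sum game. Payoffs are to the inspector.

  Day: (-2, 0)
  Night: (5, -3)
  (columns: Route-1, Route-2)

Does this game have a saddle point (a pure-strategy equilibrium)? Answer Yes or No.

No

Row minima: Day → -2, Night → -3; maximin = -2.
Column maxima: Route-1 → 5, Route-2 → 0; minimax = 0.
-2 ≠ 0, so no pure-strategy equilibrium exists.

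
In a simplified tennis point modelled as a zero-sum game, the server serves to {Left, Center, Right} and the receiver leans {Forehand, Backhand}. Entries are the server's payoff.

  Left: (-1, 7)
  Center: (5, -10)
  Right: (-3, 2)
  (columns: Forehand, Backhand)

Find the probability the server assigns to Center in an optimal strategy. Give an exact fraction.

Row minima: Left → -1, Center → -10, Right → -3; maximin = -1.
Column maxima: Forehand → 5, Backhand → 7; minimax = 5.
-1 ≠ 5, so there is no saddle point; optimal play is mixed.
Right is strictly dominated by Left, so the server never plays it.
On the remaining 2×2 (Left, Center vs Forehand, Backhand):
Let the server play Left with probability p. Expected payoff against Forehand: (-1)p + 5(1−p) = −6p + 5; against Backhand: 7p + (-10)(1−p) = 17p − 10.
Setting these equal: −6p + 5 = 17p − 10 ⇒ −23p = -15 ⇒ p = 15/23, and the value is (-6)·(15/23) + 5 = 25/23.
For the receiver: with q = P(Forehand), equating Left's and Center's payoffs gives −8q + 7 = 15q − 10 ⇒ q = 17/23.

8/23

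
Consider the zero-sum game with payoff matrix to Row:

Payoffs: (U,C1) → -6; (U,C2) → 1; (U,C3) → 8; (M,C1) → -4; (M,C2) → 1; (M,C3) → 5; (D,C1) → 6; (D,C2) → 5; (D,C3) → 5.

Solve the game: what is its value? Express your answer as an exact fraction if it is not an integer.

5

Row minima: U → -6, M → -4, D → 5; maximin = 5.
Column maxima: C1 → 6, C2 → 5, C3 → 8; minimax = 5.
Since maximin = minimax = 5, there is a saddle point and the value is 5.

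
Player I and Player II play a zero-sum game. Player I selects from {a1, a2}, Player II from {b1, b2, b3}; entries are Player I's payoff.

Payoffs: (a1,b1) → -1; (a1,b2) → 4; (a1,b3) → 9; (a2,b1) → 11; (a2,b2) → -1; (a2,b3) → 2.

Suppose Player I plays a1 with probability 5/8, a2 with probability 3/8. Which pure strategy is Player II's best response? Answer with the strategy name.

If Player II plays b1, Player I's expected payoff is (5/8)·(-1) + (3/8)·11 = 7/2.
If Player II plays b2, Player I's expected payoff is (5/8)·4 + (3/8)·(-1) = 17/8.
If Player II plays b3, Player I's expected payoff is (5/8)·9 + (3/8)·2 = 51/8.
Player II minimizes Player I's payoff; the smallest is 17/8, so the best response is b2.

b2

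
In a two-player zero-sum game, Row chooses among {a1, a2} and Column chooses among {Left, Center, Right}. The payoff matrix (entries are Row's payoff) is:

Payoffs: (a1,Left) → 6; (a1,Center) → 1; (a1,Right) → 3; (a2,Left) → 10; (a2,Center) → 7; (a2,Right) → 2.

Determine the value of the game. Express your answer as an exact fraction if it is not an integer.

Row minima: a1 → 1, a2 → 2; maximin = 2.
Column maxima: Left → 10, Center → 7, Right → 3; minimax = 3.
2 ≠ 3, so there is no saddle point; optimal play is mixed.
Left is strictly dominated by Center (it gives Row strictly more in every row), so Column never plays it.
On the remaining 2×2 (a1, a2 vs Center, Right):
Let Row play a1 with probability p. Expected payoff against Center: 1p + 7(1−p) = −6p + 7; against Right: 3p + 2(1−p) = p + 2.
Setting these equal: −6p + 7 = p + 2 ⇒ −7p = -5 ⇒ p = 5/7, and the value is (-6)·(5/7) + 7 = 19/7.
For Column: with q = P(Center), equating a1's and a2's payoffs gives −2q + 3 = 5q + 2 ⇒ q = 1/7.

19/7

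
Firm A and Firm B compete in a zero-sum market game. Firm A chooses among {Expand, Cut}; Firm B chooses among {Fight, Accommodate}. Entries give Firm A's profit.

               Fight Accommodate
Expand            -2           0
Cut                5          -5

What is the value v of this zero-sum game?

Row minima: Expand → -2, Cut → -5; maximin = -2.
Column maxima: Fight → 5, Accommodate → 0; minimax = 0.
-2 ≠ 0, so there is no saddle point; optimal play is mixed.
Let Firm A play Expand with probability p. Expected payoff against Fight: (-2)p + 5(1−p) = −7p + 5; against Accommodate: 0p + (-5)(1−p) = 5p − 5.
Setting these equal: −7p + 5 = 5p − 5 ⇒ −12p = -10 ⇒ p = 5/6, and the value is (-7)·(5/6) + 5 = -5/6.
For Firm B: with q = P(Fight), equating Expand's and Cut's payoffs gives −2q = 10q − 5 ⇒ q = 5/12.

-5/6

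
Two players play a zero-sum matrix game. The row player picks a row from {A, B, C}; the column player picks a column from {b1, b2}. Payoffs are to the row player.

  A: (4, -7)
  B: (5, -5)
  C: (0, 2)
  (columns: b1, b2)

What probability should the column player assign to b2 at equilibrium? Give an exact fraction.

5/12

Row minima: A → -7, B → -5, C → 0; maximin = 0.
Column maxima: b1 → 5, b2 → 2; minimax = 2.
0 ≠ 2, so there is no saddle point; optimal play is mixed.
A is strictly dominated by B, so the row player never plays it.
On the remaining 2×2 (B, C vs b1, b2):
Let the row player play B with probability p. Expected payoff against b1: 5p + 0(1−p) = 5p; against b2: (-5)p + 2(1−p) = −7p + 2.
Setting these equal: 5p = −7p + 2 ⇒ 12p = 2 ⇒ p = 1/6, and the value is (5)·(1/6) = 5/6.
For the column player: with q = P(b1), equating B's and C's payoffs gives 10q − 5 = −2q + 2 ⇒ q = 7/12.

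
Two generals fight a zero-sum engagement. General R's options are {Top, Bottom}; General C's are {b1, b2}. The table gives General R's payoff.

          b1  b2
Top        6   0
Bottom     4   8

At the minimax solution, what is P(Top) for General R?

Row minima: Top → 0, Bottom → 4; maximin = 4.
Column maxima: b1 → 6, b2 → 8; minimax = 6.
4 ≠ 6, so there is no saddle point; optimal play is mixed.
Let General R play Top with probability p. Expected payoff against b1: 6p + 4(1−p) = 2p + 4; against b2: 0p + 8(1−p) = −8p + 8.
Setting these equal: 2p + 4 = −8p + 8 ⇒ 10p = 4 ⇒ p = 2/5, and the value is (2)·(2/5) + 4 = 24/5.
For General C: with q = P(b1), equating Top's and Bottom's payoffs gives 6q = −4q + 8 ⇒ q = 4/5.

2/5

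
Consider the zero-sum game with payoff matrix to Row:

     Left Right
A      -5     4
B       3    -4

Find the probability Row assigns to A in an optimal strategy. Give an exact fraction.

Row minima: A → -5, B → -4; maximin = -4.
Column maxima: Left → 3, Right → 4; minimax = 3.
-4 ≠ 3, so there is no saddle point; optimal play is mixed.
Let Row play A with probability p. Expected payoff against Left: (-5)p + 3(1−p) = −8p + 3; against Right: 4p + (-4)(1−p) = 8p − 4.
Setting these equal: −8p + 3 = 8p − 4 ⇒ −16p = -7 ⇒ p = 7/16, and the value is (-8)·(7/16) + 3 = -1/2.
For Column: with q = P(Left), equating A's and B's payoffs gives −9q + 4 = 7q − 4 ⇒ q = 1/2.

7/16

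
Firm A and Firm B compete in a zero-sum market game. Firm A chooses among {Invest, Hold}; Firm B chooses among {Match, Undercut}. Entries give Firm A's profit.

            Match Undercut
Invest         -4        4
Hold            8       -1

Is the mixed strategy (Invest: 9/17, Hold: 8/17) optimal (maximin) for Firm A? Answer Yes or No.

Yes

Against Match this mix gives (9/17)·(-4) + (8/17)·8 = 28/17.
Against Undercut this mix gives (9/17)·4 + (8/17)·(-1) = 28/17.
All of Firm B's active replies (Match, Undercut) yield 28/17, and no column does worse for Firm A. The mix makes Firm B indifferent and guarantees 28/17, so it is optimal.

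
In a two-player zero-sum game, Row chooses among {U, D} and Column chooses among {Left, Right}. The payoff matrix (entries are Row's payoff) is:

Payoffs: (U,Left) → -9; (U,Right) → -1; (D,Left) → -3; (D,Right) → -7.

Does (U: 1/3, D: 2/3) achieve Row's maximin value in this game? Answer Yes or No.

Yes

Against Left this mix gives (1/3)·(-9) + (2/3)·(-3) = -5.
Against Right this mix gives (1/3)·(-1) + (2/3)·(-7) = -5.
All of Column's active replies (Left, Right) yield -5, and no column does worse for Row. The mix makes Column indifferent and guarantees -5, so it is optimal.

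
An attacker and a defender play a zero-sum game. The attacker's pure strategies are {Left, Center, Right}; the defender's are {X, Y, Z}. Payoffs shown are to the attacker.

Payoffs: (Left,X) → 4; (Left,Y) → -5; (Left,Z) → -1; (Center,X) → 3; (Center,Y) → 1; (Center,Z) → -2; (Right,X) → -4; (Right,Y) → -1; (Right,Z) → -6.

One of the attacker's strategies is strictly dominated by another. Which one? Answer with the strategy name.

Right

Center gives a strictly higher payoff than Right against every column: 3 > -4, 1 > -1, -2 > -6.
So Right is strictly dominated and the attacker never plays it.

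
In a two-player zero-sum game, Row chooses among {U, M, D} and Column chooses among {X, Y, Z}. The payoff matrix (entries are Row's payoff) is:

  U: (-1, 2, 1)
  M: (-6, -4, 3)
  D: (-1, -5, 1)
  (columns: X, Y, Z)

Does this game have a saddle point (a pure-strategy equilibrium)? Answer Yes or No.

Row minima: U → -1, M → -6, D → -5; maximin = -1.
Column maxima: X → -1, Y → 2, Z → 3; minimax = -1.
maximin = minimax = -1, so a saddle point exists.

Yes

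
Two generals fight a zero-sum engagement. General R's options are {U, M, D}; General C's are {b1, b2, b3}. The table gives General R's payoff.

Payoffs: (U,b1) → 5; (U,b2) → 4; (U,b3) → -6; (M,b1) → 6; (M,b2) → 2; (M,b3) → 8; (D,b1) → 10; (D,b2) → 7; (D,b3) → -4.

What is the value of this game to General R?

64/17

Row minima: U → -6, M → 2, D → -4; maximin = 2.
Column maxima: b1 → 10, b2 → 7, b3 → 8; minimax = 7.
2 ≠ 7, so there is no saddle point; optimal play is mixed.
U is strictly dominated by D, so General R never plays it.
b1 is strictly dominated by b2 (it gives General R strictly more in every row), so General C never plays it.
On the remaining 2×2 (M, D vs b2, b3):
Let General R play M with probability p. Expected payoff against b2: 2p + 7(1−p) = −5p + 7; against b3: 8p + (-4)(1−p) = 12p − 4.
Setting these equal: −5p + 7 = 12p − 4 ⇒ −17p = -11 ⇒ p = 11/17, and the value is (-5)·(11/17) + 7 = 64/17.
For General C: with q = P(b2), equating M's and D's payoffs gives −6q + 8 = 11q − 4 ⇒ q = 12/17.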